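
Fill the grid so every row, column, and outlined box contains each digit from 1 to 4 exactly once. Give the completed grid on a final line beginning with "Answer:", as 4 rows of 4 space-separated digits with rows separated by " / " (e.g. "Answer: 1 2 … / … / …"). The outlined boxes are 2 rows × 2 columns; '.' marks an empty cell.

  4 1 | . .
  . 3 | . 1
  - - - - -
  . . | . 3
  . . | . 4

Step 1. [r4c2∈{2}] r4c2's peers cover all but 2, so r4c2=2.
Step 2. [r3c3∈{1,2}] 2 has one home in row 3: r3c3 ⇒ r3c3=2.
Step 3. [r4c1∈{1,3}] across row 4, 3 lands solely at r4c1 ⇒ r4c1=3.
Step 4. [r1c4∈{2}] r1c4's peers cover all but 2 ⇒ r1c4=2.
Step 5. [r2c3∈{4}] only 4 remains possible at r2c3, so r2c3=4.
Step 6. [r3c2∈{4}] r3c2 has the single candidate 4 ⇒ r3c2=4.
Step 7. [r3c1∈{1}] nothing but 1 survives at r3c1. So r3c1=1.
Step 8. [r2c1∈{2}] only 2 remains possible at r2c1 ⇒ r2c1=2.
Step 9. [r4c3∈{1}] nothing but 1 survives at r4c3 ⇒ r4c3=1.
Step 10. [r1c3∈{3}] nothing but 3 survives at r1c3, so r1c3=3.

Answer: 4 1 3 2 / 2 3 4 1 / 1 4 2 3 / 3 2 1 4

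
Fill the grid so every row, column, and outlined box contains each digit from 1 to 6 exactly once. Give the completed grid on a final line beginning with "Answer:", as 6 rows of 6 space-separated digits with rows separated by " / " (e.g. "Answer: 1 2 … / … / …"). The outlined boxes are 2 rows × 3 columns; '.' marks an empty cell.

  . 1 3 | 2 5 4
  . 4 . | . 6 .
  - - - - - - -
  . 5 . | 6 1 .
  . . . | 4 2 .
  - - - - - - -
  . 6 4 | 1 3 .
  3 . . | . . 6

Step 1. [r6c3∈{1,2,5}] r6c3 is the only open cell in row 6 admitting 1. So r6c3=1.
Step 2. [r5c1∈{2,5}] 5 has one home in box 5: r5c1, so r5c1=5.
Step 3. [r3c3∈{2}] r3c3 has the single candidate 2, so r3c3=2.
Step 4. [r3c6∈{3}] r3c6 is down to just 3, so r3c6=3.
Step 5. [r4c3∈{6}] only 6 remains possible at r4c3. So r4c3=6.
Step 6. [r1c1∈{6}] r1c1's peers cover all but 6, so r1c1=6.
Step 7. [r4c1∈{1}] r4c1's peers cover all but 1. So r4c1=1.
Step 8. [r2c4∈{3}] only 3 remains possible at r2c4 ⇒ r2c4=3.
Step 9. [r6c2∈{2}] r6c2 has the single candidate 2. So r6c2=2.
Step 10. [r5c6∈{2}] r5c6 is down to just 2 ⇒ r5c6=2.
Step 11. [r2c3∈{5}] r2c3 is down to just 5. So r2c3=5.
Step 12. [r4c2∈{3}] r4c2 is down to just 3, so r4c2=3.
Step 13. [r6c4∈{5}] only 5 remains possible at r6c4. So r6c4=5.
Step 14. [r6c5∈{4}] only 4 remains possible at r6c5, so r6c5=4.
Step 15. [r3c1∈{4}] r3c1's peers cover all but 4 ⇒ r3c1=4.
Step 16. [r4c6∈{5}] only 5 remains possible at r4c6. So r4c6=5.
Step 17. [r2c6∈{1}] r2c6's peers cover all but 1, so r2c6=1.
Step 18. [r2c1∈{2}] r2c1 has the single candidate 2 ⇒ r2c1=2.

Answer: 6 1 3 2 5 4 / 2 4 5 3 6 1 / 4 5 2 6 1 3 / 1 3 6 4 2 5 / 5 6 4 1 3 2 / 3 2 1 5 4 6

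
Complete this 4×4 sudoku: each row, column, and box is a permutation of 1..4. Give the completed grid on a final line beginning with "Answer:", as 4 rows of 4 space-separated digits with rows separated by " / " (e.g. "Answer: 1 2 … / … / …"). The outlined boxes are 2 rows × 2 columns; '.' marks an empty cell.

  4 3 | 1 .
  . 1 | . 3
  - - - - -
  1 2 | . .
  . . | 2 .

Step 1. [r3c4∈{4}] nothing but 4 survives at r3c4, so r3c4=4.
Step 2. [r4c1∈{3}] r4c1's peers cover all but 3. So r4c1=3.
Step 3. [r1c4∈{2}] nothing but 2 survives at r1c4 ⇒ r1c4=2.
Step 4. [r3c3∈{3}] only 3 remains possible at r3c3 ⇒ r3c3=3.
Step 5. [r4c2∈{4}] r4c2's peers cover all but 4, so r4c2=4.
Step 6. [r2c3∈{4}] r2c3 is down to just 4. So r2c3=4.
Step 7. [r2c1∈{2}] r2c1 is down to just 2 ⇒ r2c1=2.
Step 8. [r4c4∈{1}] r4c4's peers cover all but 1 ⇒ r4c4=1.

Answer: 4 3 1 2 / 2 1 4 3 / 1 2 3 4 / 3 4 2 1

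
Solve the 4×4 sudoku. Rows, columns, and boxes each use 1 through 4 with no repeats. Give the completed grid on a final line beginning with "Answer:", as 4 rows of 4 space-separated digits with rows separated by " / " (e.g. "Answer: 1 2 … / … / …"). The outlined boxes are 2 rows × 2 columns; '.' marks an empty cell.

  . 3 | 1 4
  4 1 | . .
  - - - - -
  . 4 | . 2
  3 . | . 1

Step 1. [r3c3∈{3}] r3c3 has the single candidate 3, so r3c3=3.
Step 2. [r3c1∈{1}] r3c1 has the single candidate 1. So r3c1=1.
Step 3. [r2c3∈{2}] r2c3 has the single candidate 2. So r2c3=2.
Step 4. [r2c4∈{3}] r2c4 is down to just 3, so r2c4=3.
Step 5. [r4c2∈{2}] r4c2 is down to just 2, so r4c2=2.
Step 6. [r1c1∈{2}] r1c1's peers cover all but 2. So r1c1=2.
Step 7. [r4c3∈{4}] r4c3 has the single candidate 4 ⇒ r4c3=4.

Answer: 2 3 1 4 / 4 1 2 3 / 1 4 3 2 / 3 2 4 1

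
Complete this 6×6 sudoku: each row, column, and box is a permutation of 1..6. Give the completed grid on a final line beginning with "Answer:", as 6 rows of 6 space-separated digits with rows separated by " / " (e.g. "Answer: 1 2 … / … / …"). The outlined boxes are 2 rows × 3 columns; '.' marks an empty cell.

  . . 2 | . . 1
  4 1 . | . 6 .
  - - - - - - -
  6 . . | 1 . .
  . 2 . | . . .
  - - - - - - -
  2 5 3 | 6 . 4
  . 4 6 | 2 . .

Step 1. [r2c3∈{5}] only 5 remains possible at r2c3 ⇒ r2c3=5.
Step 2. [r4c1∈{1,3,5}] r4c1 is the only open cell in col 1 admitting 5 ⇒ r4c1=5.
Step 3. [r2c4∈{3}] nothing but 3 survives at r2c4 ⇒ r2c4=3.
Step 4. [r4c4∈{4}] r4c4's peers cover all but 4. So r4c4=4.
Step 5. [r4c5∈{3}] r4c5 is down to just 3. So r4c5=3.
Step 6. [r3c5∈{2,5}] 2 has one home in col 5: r3c5, so r3c5=2.
Step 7. [r5c5∈{1}] only 1 remains possible at r5c5. So r5c5=1.
Step 8. [r6c5∈{5}] r6c5 has the single candidate 5. So r6c5=5.
Step 9. [r3c2∈{3}] r3c2 is down to just 3 ⇒ r3c2=3.
Step 10. [r4c3∈{1}] r4c3's peers cover all but 1, so r4c3=1.
Step 11. [r1c2∈{6}] r1c2's peers cover all but 6 ⇒ r1c2=6.
Step 12. [r4c6∈{6}] only 6 remains possible at r4c6 ⇒ r4c6=6.
Step 13. [r6c6∈{3}] only 3 remains possible at r6c6. So r6c6=3.
Step 14. [r6c1∈{1}] r6c1 is down to just 1, so r6c1=1.
Step 15. [r2c6∈{2}] r2c6 has the single candidate 2, so r2c6=2.
Step 16. [r3c3∈{4}] r3c3 has the single candidate 4, so r3c3=4.
Step 17. [r3c6∈{5}] r3c6 is down to just 5, so r3c6=5.
Step 18. [r1c5∈{4}] r1c5 has the single candidate 4, so r1c5=4.
Step 19. [r1c4∈{5}] r1c4's peers cover all but 5. So r1c4=5.
Step 20. [r1c1∈{3}] r1c1 is down to just 3 ⇒ r1c1=3.

Answer: 3 6 2 5 4 1 / 4 1 5 3 6 2 / 6 3 4 1 2 5 / 5 2 1 4 3 6 / 2 5 3 6 1 4 / 1 4 6 2 5 3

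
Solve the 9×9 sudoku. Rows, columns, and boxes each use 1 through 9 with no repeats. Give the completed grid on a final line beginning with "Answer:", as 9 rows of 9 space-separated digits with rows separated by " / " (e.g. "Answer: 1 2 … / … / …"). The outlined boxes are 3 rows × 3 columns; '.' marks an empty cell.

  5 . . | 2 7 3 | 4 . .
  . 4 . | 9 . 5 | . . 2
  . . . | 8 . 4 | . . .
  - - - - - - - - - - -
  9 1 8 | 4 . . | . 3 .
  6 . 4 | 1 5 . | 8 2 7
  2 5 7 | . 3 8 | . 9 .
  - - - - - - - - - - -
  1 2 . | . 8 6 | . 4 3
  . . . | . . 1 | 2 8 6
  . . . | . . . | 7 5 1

Step 1. [r3c3∈{1,2,3,6,9}] across row 3, 2 lands solely at r3c3. So r3c3=2.
Step 2. [r9c4∈{3}] r9c4 has the single candidate 3 ⇒ r9c4=3.
Step 3. [r2c1∈{3,7,8}] in row 2, 8 fits only at r2c1. So r2c1=8.
Step 4. [r2c8∈{1,6,7}] r2c8 is the only open cell in row 2 admitting 7. So r2c8=7.
Step 5. [r6c7∈{1,6}] 1 has one home in row 6: r6c7 ⇒ r6c7=1.
Step 6. [r4c7∈{5,6}] 6 has one home in box 6: r4c7, so r4c7=6.
Step 7. [r3c7∈{3,5,9}] across col 7, 5 lands solely at r3c7. So r3c7=5.
Step 8. [r9c2∈{6,8,9}] row 9 places 8 nowhere but r9c2, so r9c2=8.
Step 9. [r9c3∈{6,9}] in row 9, 6 fits only at r9c3. So r9c3=6.
Step 10. [r4c5∈{2}] r4c5 has the single candidate 2 ⇒ r4c5=2.
Step 11. [r7c4∈{5,7}] across row 7, 7 lands solely at r7c4. So r7c4=7.
Step 12. [r2c5∈{1,6}] in row 2, 6 fits only at r2c5. So r2c5=6.
Step 13. [r2c3∈{1,3}] r2c3 is the only open cell in row 2 admitting 1. So r2c3=1.
Step 14. [r1c3∈{9}] r1c3's peers cover all but 9, so r1c3=9.
Step 15. [r8c2∈{3,7,9}] 9 has one home in col 2: r8c2 ⇒ r8c2=9.
Step 16. [r3c2∈{3,6,7}] in col 2, 7 fits only at r3c2 ⇒ r3c2=7.
Step 17. [r8c1∈{3,4,7}] 7 has one home in row 8: r8c1, so r8c1=7.
Step 18. [r9c5∈{4,9}] 9 has one home in col 5: r9c5. So r9c5=9.
Step 19. [r1c8∈{1,6}] in row 1, 1 fits only at r1c8. So r1c8=1.
Step 20. [r7c3∈{5}] r7c3 has the single candidate 5, so r7c3=5.
Step 21. [r3c1∈{3}] r3c1 is down to just 3 ⇒ r3c1=3.
Step 22. [r1c9∈{8}] only 8 remains possible at r1c9, so r1c9=8.
Step 23. [r6c9∈{4}] only 4 remains possible at r6c9. So r6c9=4.
Step 24. [r9c1∈{4}] r9c1 is down to just 4 ⇒ r9c1=4.
Step 25. [r3c8∈{6}] nothing but 6 survives at r3c8. So r3c8=6.
Step 26. [r1c2∈{6}] only 6 remains possible at r1c2, so r1c2=6.
Step 27. [r8c5∈{4}] only 4 remains possible at r8c5 ⇒ r8c5=4.
Step 28. [r7c7∈{9}] r7c7 has the single candidate 9 ⇒ r7c7=9.
Step 29. [r5c2∈{3}] r5c2 is down to just 3 ⇒ r5c2=3.
Step 30. [r8c3∈{3}] r8c3 has the single candidate 3. So r8c3=3.
Step 31. [r4c6∈{7}] nothing but 7 survives at r4c6. So r4c6=7.
Step 32. [r3c5∈{1}] only 1 remains possible at r3c5 ⇒ r3c5=1.
Step 33. [r2c7∈{3}] r2c7's peers cover all but 3. So r2c7=3.
Step 34. [r5c6∈{9}] only 9 remains possible at r5c6 ⇒ r5c6=9.
Step 35. [r6c4∈{6}] r6c4 has the single candidate 6. So r6c4=6.
Step 36. [r9c6∈{2}] nothing but 2 survives at r9c6, so r9c6=2.
Step 37. [r8c4∈{5}] only 5 remains possible at r8c4. So r8c4=5.
Step 38. [r3c9∈{9}] r3c9's peers cover all but 9 ⇒ r3c9=9.
Step 39. [r4c9∈{5}] only 5 remains possible at r4c9 ⇒ r4c9=5.

Answer: 5 6 9 2 7 3 4 1 8 / 8 4 1 9 6 5 3 7 2 / 3 7 2 8 1 4 5 6 9 / 9 1 8 4 2 7 6 3 5 / 6 3 4 1 5 9 8 2 7 / 2 5 7 6 3 8 1 9 4 / 1 2 5 7 8 6 9 4 3 / 7 9 3 5 4 1 2 8 6 / 4 8 6 3 9 2 7 5 1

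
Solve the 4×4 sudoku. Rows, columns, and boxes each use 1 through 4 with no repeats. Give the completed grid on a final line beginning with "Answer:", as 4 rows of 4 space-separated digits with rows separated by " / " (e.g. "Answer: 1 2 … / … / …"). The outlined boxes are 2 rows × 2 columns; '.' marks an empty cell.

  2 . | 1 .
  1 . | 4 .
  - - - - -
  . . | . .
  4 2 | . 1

Step 1. [r1c4∈{3}] r1c4's peers cover all but 3, so r1c4=3.
Step 2. [r3c3∈{2,3}] r3c3 is the only open cell in col 3 admitting 2. So r3c3=2.
Step 3. [r3c1∈{3}] only 3 remains possible at r3c1. So r3c1=3.
Step 4. [r3c4∈{4}] r3c4's peers cover all but 4. So r3c4=4.
Step 5. [r1c2∈{4}] only 4 remains possible at r1c2, so r1c2=4.
Step 6. [r3c2∈{1}] nothing but 1 survives at r3c2. So r3c2=1.
Step 7. [r2c2∈{3}] r2c2 is down to just 3 ⇒ r2c2=3.
Step 8. [r2c4∈{2}] r2c4 is down to just 2. So r2c4=2.
Step 9. [r4c3∈{3}] r4c3 is down to just 3, so r4c3=3.

Answer: 2 4 1 3 / 1 3 4 2 / 3 1 2 4 / 4 2 3 1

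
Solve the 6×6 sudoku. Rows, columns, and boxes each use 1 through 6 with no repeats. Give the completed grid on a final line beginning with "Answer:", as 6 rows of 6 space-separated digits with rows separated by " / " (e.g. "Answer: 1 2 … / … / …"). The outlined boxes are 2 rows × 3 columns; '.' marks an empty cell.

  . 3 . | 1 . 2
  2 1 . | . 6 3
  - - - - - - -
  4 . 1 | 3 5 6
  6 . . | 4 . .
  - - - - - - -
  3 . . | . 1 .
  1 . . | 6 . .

Step 1. [r5c2∈{2,4,5,6}] across col 2, 6 lands solely at r5c2. So r5c2=6.
Step 2. [r6c2∈{2,4,5}] r6c2 is the only open cell in col 2 admitting 4, so r6c2=4.
Step 3. [r6c6∈{5}] only 5 remains possible at r6c6 ⇒ r6c6=5.
Step 4. [r5c3∈{2,5}] in row 5, 5 fits only at r5c3. So r5c3=5.
Step 5. [r4c5∈{2}] r4c5 has the single candidate 2, so r4c5=2.
Step 6. [r1c5∈{4}] r1c5 is down to just 4. So r1c5=4.
Step 7. [r1c1∈{5}] r1c1's peers cover all but 5 ⇒ r1c1=5.
Step 8. [r2c3∈{4}] r2c3's peers cover all but 4. So r2c3=4.
Step 9. [r5c6∈{4}] only 4 remains possible at r5c6, so r5c6=4.
Step 10. [r3c2∈{2}] only 2 remains possible at r3c2 ⇒ r3c2=2.
Step 11. [r6c5∈{3}] r6c5 is down to just 3 ⇒ r6c5=3.
Step 12. [r1c3∈{6}] r1c3's peers cover all but 6 ⇒ r1c3=6.
Step 13. [r6c3∈{2}] only 2 remains possible at r6c3 ⇒ r6c3=2.
Step 14. [r5c4∈{2}] nothing but 2 survives at r5c4, so r5c4=2.
Step 15. [r4c3∈{3}] r4c3 is down to just 3 ⇒ r4c3=3.
Step 16. [r2c4∈{5}] nothing but 5 survives at r2c4. So r2c4=5.
Step 17. [r4c2∈{5}] nothing but 5 survives at r4c2. So r4c2=5.
Step 18. [r4c6∈{1}] r4c6's peers cover all but 1. So r4c6=1.

Answer: 5 3 6 1 4 2 / 2 1 4 5 6 3 / 4 2 1 3 5 6 / 6 5 3 4 2 1 / 3 6 5 2 1 4 / 1 4 2 6 3 5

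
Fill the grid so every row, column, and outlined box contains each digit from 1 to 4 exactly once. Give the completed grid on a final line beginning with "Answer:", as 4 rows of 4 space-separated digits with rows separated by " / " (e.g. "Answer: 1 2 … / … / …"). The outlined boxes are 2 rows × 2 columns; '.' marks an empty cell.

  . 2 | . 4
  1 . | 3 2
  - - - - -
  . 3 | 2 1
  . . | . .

Step 1. [r3c1∈{4}] nothing but 4 survives at r3c1. So r3c1=4.
Step 2. [r4c4∈{3}] only 3 remains possible at r4c4, so r4c4=3.
Step 3. [r2c2∈{4}] r2c2's peers cover all but 4 ⇒ r2c2=4.
Step 4. [r1c3∈{1}] r1c3 is down to just 1 ⇒ r1c3=1.
Step 5. [r4c3∈{4}] r4c3's peers cover all but 4. So r4c3=4.
Step 6. [r4c2∈{1}] only 1 remains possible at r4c2. So r4c2=1.
Step 7. [r4c1∈{2}] only 2 remains possible at r4c1. So r4c1=2.
Step 8. [r1c1∈{3}] nothing but 3 survives at r1c1, so r1c1=3.

Answer: 3 2 1 4 / 1 4 3 2 / 4 3 2 1 / 2 1 4 3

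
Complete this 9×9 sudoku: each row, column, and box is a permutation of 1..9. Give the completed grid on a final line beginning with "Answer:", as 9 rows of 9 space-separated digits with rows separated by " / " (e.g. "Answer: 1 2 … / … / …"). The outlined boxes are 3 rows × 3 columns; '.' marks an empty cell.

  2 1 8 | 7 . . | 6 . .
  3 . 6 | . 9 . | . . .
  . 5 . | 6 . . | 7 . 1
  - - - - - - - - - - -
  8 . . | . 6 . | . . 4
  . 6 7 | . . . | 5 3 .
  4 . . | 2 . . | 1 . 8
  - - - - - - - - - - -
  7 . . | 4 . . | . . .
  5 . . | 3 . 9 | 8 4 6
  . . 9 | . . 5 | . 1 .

Step 1. [r8c2∈{2}] r8c2's peers cover all but 2 ⇒ r8c2=2.
Step 2. [r1c9∈{3,5,9}] r1c9 is the only open cell in box 3 admitting 3, so r1c9=3.
Step 3. [r9c4∈{8}] nothing but 8 survives at r9c4 ⇒ r9c4=8.
Step 4. [r5c9∈{2,9}] row 5 places 2 nowhere but r5c9 ⇒ r5c9=2.
Step 5. [r5c1∈{1,9}] 1 has one home in col 1: r5c1. So r5c1=1.
Step 6. [r1c8∈{5,9}] r1c8 is the only open cell in row 1 admitting 9 ⇒ r1c8=9.
Step 7. [r1c6∈{4}] nothing but 4 survives at r1c6 ⇒ r1c6=4.
Step 8. [r2c9∈{5}] r2c9 has the single candidate 5. So r2c9=5.
Step 9. [r4c4∈{1,5,9}] across col 4, 5 lands solely at r4c4. So r4c4=5.
Step 10. [r4c6∈{1,3,7}] 1 has one home in row 4: r4c6 ⇒ r4c6=1.
Step 11. [r5c6∈{8}] r5c6's peers cover all but 8 ⇒ r5c6=8.
Step 12. [r2c6∈{2}] r2c6 has the single candidate 2, so r2c6=2.
Step 13. [r6c6∈{3,7}] in col 6, 7 fits only at r6c6 ⇒ r6c6=7.
Step 14. [r6c5∈{3}] r6c5 has the single candidate 3. So r6c5=3.
Step 15. [r9c2∈{3,4}] 4 has one home in row 9: r9c2, so r9c2=4.
Step 16. [r8c3∈{1}] nothing but 1 survives at r8c3. So r8c3=1.
Step 17. [r7c3∈{3}] r7c3 is down to just 3 ⇒ r7c3=3.
Step 18. [r3c8∈{2,8}] row 3 places 2 nowhere but r3c8. So r3c8=2.
Step 19. [r4c7∈{9}] nothing but 9 survives at r4c7 ⇒ r4c7=9.
Step 20. [r7c7∈{2}] r7c7's peers cover all but 2, so r7c7=2.
Step 21. [r8c5∈{7}] r8c5's peers cover all but 7 ⇒ r8c5=7.
Step 22. [r5c5∈{4}] nothing but 4 survives at r5c5. So r5c5=4.
Step 23. [r7c5∈{1}] nothing but 1 survives at r7c5, so r7c5=1.
Step 24. [r4c8∈{7}] nothing but 7 survives at r4c8 ⇒ r4c8=7.
Step 25. [r5c4∈{9}] r5c4 is down to just 9, so r5c4=9.
Step 26. [r3c5∈{8}] only 8 remains possible at r3c5. So r3c5=8.
Step 27. [r2c8∈{8}] r2c8 has the single candidate 8 ⇒ r2c8=8.
Step 28. [r6c8∈{6}] r6c8's peers cover all but 6, so r6c8=6.
Step 29. [r2c7∈{4}] r2c7 has the single candidate 4 ⇒ r2c7=4.
Step 30. [r1c5∈{5}] r1c5 is down to just 5. So r1c5=5.
Step 31. [r7c2∈{8}] r7c2 has the single candidate 8, so r7c2=8.
Step 32. [r6c2∈{9}] r6c2 is down to just 9. So r6c2=9.
Step 33. [r9c1∈{6}] r9c1 has the single candidate 6. So r9c1=6.
Step 34. [r3c1∈{9}] r3c1's peers cover all but 9. So r3c1=9.
Step 35. [r9c5∈{2}] nothing but 2 survives at r9c5. So r9c5=2.
Step 36. [r9c7∈{3}] r9c7's peers cover all but 3. So r9c7=3.
Step 37. [r9c9∈{7}] r9c9 is down to just 7. So r9c9=7.
Step 38. [r7c6∈{6}] r7c6's peers cover all but 6, so r7c6=6.
Step 39. [r6c3∈{5}] r6c3's peers cover all but 5 ⇒ r6c3=5.
Step 40. [r2c2∈{7}] r2c2 has the single candidate 7, so r2c2=7.
Step 41. [r2c4∈{1}] r2c4 is down to just 1, so r2c4=1.
Step 42. [r3c6∈{3}] r3c6's peers cover all but 3, so r3c6=3.
Step 43. [r4c2∈{3}] nothing but 3 survives at r4c2. So r4c2=3.
Step 44. [r4c3∈{2}] r4c3's peers cover all but 2, so r4c3=2.
Step 45. [r7c9∈{9}] r7c9 is down to just 9 ⇒ r7c9=9.
Step 46. [r3c3∈{4}] r3c3's peers cover all but 4, so r3c3=4.
Step 47. [r7c8∈{5}] r7c8 has the single candidate 5. So r7c8=5.

Answer: 2 1 8 7 5 4 6 9 3 / 3 7 6 1 9 2 4 8 5 / 9 5 4 6 8 3 7 2 1 / 8 3 2 5 6 1 9 7 4 / 1 6 7 9 4 8 5 3 2 / 4 9 5 2 3 7 1 6 8 / 7 8 3 4 1 6 2 5 9 / 5 2 1 3 7 9 8 4 6 / 6 4 9 8 2 5 3 1 7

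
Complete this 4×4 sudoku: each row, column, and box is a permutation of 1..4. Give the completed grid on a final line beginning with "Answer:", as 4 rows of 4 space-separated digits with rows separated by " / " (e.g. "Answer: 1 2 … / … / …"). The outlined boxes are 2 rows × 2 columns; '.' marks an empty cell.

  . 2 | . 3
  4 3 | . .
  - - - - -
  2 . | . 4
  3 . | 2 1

Step 1. [r1c3∈{1,4}] row 1 places 4 nowhere but r1c3, so r1c3=4.
Step 2. [r4c2∈{4}] r4c2 has the single candidate 4, so r4c2=4.
Step 3. [r3c2∈{1}] r3c2 is down to just 1, so r3c2=1.
Step 4. [r2c3∈{1}] only 1 remains possible at r2c3 ⇒ r2c3=1.
Step 5. [r3c3∈{3}] r3c3's peers cover all but 3, so r3c3=3.
Step 6. [r1c1∈{1}] r1c1 has the single candidate 1. So r1c1=1.
Step 7. [r2c4∈{2}] r2c4 is down to just 2. So r2c4=2.

Answer: 1 2 4 3 / 4 3 1 2 / 2 1 3 4 / 3 4 2 1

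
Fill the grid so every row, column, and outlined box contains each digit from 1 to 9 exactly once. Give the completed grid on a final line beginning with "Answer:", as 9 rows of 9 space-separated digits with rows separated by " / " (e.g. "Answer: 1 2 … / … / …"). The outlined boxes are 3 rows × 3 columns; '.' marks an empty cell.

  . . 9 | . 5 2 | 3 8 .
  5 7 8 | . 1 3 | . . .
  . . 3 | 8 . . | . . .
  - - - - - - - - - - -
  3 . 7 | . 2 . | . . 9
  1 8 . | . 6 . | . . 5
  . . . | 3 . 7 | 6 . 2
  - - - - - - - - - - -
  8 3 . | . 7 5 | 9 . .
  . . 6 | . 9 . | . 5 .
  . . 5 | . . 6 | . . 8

Step 1. [r3c5∈{4}] r3c5's peers cover all but 4. So r3c5=4.
Step 2. [r7c3∈{1,2,4}] in col 3, 1 fits only at r7c3 ⇒ r7c3=1.
Step 3. [r6c8∈{1,4}] 1 has one home in row 6: r6c8. So r6c8=1.
Step 4. [r4c8∈{4}] r4c8 is down to just 4. So r4c8=4.
Step 5. [r5c7∈{7}] r5c7 is down to just 7 ⇒ r5c7=7.
Step 6. [r8c9∈{1,3,4,7}] across row 8, 3 lands solely at r8c9 ⇒ r8c9=3.
Step 7. [r8c6∈{1,4,8}] 8 has one home in row 8: r8c6. So r8c6=8.
Step 8. [r8c1∈{2,4,7}] r8c1 is the only open cell in row 8 admitting 7. So r8c1=7.
Step 9. [r6c3∈{4}] r6c3 has the single candidate 4. So r6c3=4.
Step 10. [r3c6∈{9}] only 9 remains possible at r3c6 ⇒ r3c6=9.
Step 11. [r2c4∈{6}] r2c4 has the single candidate 6, so r2c4=6.
Step 12. [r4c2∈{5,6}] across row 4, 6 lands solely at r4c2. So r4c2=6.
Step 13. [r2c9∈{4}] r2c9 has the single candidate 4, so r2c9=4.
Step 14. [r2c7∈{2}] r2c7 is down to just 2 ⇒ r2c7=2.
Step 15. [r7c4∈{2,4}] row 7 places 4 nowhere but r7c4. So r7c4=4.
Step 16. [r7c9∈{6}] only 6 remains possible at r7c9. So r7c9=6.
Step 17. [r9c8∈{2,7}] across row 9, 7 lands solely at r9c8 ⇒ r9c8=7.
Step 18. [r6c1∈{9}] r6c1 is down to just 9 ⇒ r6c1=9.
Step 19. [r1c1∈{4,6}] row 1 places 6 nowhere but r1c1. So r1c1=6.
Step 20. [r9c1∈{2,4}] r9c1 is the only open cell in col 1 admitting 4, so r9c1=4.
Step 21. [r9c7∈{1}] r9c7 is down to just 1. So r9c7=1.
Step 22. [r8c2∈{2}] r8c2 has the single candidate 2, so r8c2=2.
Step 23. [r3c2∈{1}] nothing but 1 survives at r3c2 ⇒ r3c2=1.
Step 24. [r1c4∈{7}] only 7 remains possible at r1c4. So r1c4=7.
Step 25. [r4c6∈{1}] r4c6 is down to just 1, so r4c6=1.
Step 26. [r6c2∈{5}] r6c2 is down to just 5 ⇒ r6c2=5.
Step 27. [r5c6∈{4}] only 4 remains possible at r5c6 ⇒ r5c6=4.
Step 28. [r8c4∈{1}] only 1 remains possible at r8c4, so r8c4=1.
Step 29. [r1c2∈{4}] only 4 remains possible at r1c2. So r1c2=4.
Step 30. [r9c5∈{3}] r9c5's peers cover all but 3. So r9c5=3.
Step 31. [r8c7∈{4}] nothing but 4 survives at r8c7. So r8c7=4.
Step 32. [r3c9∈{7}] r3c9 has the single candidate 7. So r3c9=7.
Step 33. [r5c8∈{3}] only 3 remains possible at r5c8 ⇒ r5c8=3.
Step 34. [r9c4∈{2}] r9c4's peers cover all but 2, so r9c4=2.
Step 35. [r3c1∈{2}] nothing but 2 survives at r3c1. So r3c1=2.
Step 36. [r5c4∈{9}] r5c4's peers cover all but 9. So r5c4=9.
Step 37. [r2c8∈{9}] nothing but 9 survives at r2c8, so r2c8=9.
Step 38. [r4c4∈{5}] only 5 remains possible at r4c4 ⇒ r4c4=5.
Step 39. [r3c7∈{5}] nothing but 5 survives at r3c7. So r3c7=5.
Step 40. [r5c3∈{2}] r5c3 has the single candidate 2 ⇒ r5c3=2.
Step 41. [r3c8∈{6}] r3c8 has the single candidate 6. So r3c8=6.
Step 42. [r6c5∈{8}] nothing but 8 survives at r6c5, so r6c5=8.
Step 43. [r9c2∈{9}] only 9 remains possible at r9c2, so r9c2=9.
Step 44. [r4c7∈{8}] r4c7's peers cover all but 8. So r4c7=8.
Step 45. [r1c9∈{1}] only 1 remains possible at r1c9. So r1c9=1.
Step 46. [r7c8∈{2}] r7c8 is down to just 2. So r7c8=2.

Answer: 6 4 9 7 5 2 3 8 1 / 5 7 8 6 1 3 2 9 4 / 2 1 3 8 4 9 5 6 7 / 3 6 7 5 2 1 8 4 9 / 1 8 2 9 6 4 7 3 5 / 9 5 4 3 8 7 6 1 2 / 8 3 1 4 7 5 9 2 6 / 7 2 6 1 9 8 4 5 3 / 4 9 5 2 3 6 1 7 8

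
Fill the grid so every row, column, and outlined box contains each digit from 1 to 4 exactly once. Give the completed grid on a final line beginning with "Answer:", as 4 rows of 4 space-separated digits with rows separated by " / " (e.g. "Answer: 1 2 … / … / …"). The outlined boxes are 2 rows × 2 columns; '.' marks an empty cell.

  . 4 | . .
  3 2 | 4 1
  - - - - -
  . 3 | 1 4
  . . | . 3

Step 1. [r4c1∈{1,2,4}] row 4 places 4 nowhere but r4c1. So r4c1=4.
Step 2. [r1c3∈{2,3}] row 1 places 3 nowhere but r1c3. So r1c3=3.
Step 3. [r1c1∈{1}] nothing but 1 survives at r1c1, so r1c1=1.
Step 4. [r1c4∈{2}] r1c4's peers cover all but 2. So r1c4=2.
Step 5. [r3c1∈{2}] r3c1 has the single candidate 2. So r3c1=2.
Step 6. [r4c2∈{1}] r4c2's peers cover all but 1. So r4c2=1.
Step 7. [r4c3∈{2}] r4c3 has the single candidate 2 ⇒ r4c3=2.

Answer: 1 4 3 2 / 3 2 4 1 / 2 3 1 4 / 4 1 2 3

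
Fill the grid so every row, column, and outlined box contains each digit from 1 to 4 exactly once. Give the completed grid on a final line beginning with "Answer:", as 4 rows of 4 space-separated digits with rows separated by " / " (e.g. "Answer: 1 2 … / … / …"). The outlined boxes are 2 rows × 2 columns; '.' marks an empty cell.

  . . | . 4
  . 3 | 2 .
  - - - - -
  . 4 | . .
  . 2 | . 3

Step 1. [r4c1∈{1}] r4c1 has the single candidate 1 ⇒ r4c1=1.
Step 2. [r2c4∈{1}] only 1 remains possible at r2c4 ⇒ r2c4=1.
Step 3. [r1c2∈{1}] r1c2's peers cover all but 1 ⇒ r1c2=1.
Step 4. [r3c4∈{2}] r3c4's peers cover all but 2. So r3c4=2.
Step 5. [r3c3∈{1}] r3c3's peers cover all but 1. So r3c3=1.
Step 6. [r1c3∈{3}] r1c3 is down to just 3, so r1c3=3.
Step 7. [r2c1∈{4}] nothing but 4 survives at r2c1, so r2c1=4.
Step 8. [r3c1∈{3}] only 3 remains possible at r3c1 ⇒ r3c1=3.
Step 9. [r4c3∈{4}] r4c3 has the single candidate 4, so r4c3=4.
Step 10. [r1c1∈{2}] only 2 remains possible at r1c1, so r1c1=2.

Answer: 2 1 3 4 / 4 3 2 1 / 3 4 1 2 / 1 2 4 3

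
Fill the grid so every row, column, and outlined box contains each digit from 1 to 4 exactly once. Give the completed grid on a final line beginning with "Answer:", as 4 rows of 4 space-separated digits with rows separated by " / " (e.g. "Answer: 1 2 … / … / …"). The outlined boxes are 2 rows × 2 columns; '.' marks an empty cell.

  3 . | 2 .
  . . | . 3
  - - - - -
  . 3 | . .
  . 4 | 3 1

Step 1. [r2c1∈{1,2,4}] across col 1, 4 lands solely at r2c1, so r2c1=4.
Step 2. [r3c4∈{2,4}] in col 4, 2 fits only at r3c4, so r3c4=2.
Step 3. [r1c2∈{1}] only 1 remains possible at r1c2. So r1c2=1.
Step 4. [r1c4∈{4}] r1c4 has the single candidate 4 ⇒ r1c4=4.
Step 5. [r2c2∈{2}] nothing but 2 survives at r2c2 ⇒ r2c2=2.
Step 6. [r3c3∈{4}] r3c3 has the single candidate 4, so r3c3=4.
Step 7. [r3c1∈{1}] nothing but 1 survives at r3c1. So r3c1=1.
Step 8. [r2c3∈{1}] r2c3 is down to just 1, so r2c3=1.
Step 9. [r4c1∈{2}] nothing but 2 survives at r4c1, so r4c1=2.

Answer: 3 1 2 4 / 4 2 1 3 / 1 3 4 2 / 2 4 3 1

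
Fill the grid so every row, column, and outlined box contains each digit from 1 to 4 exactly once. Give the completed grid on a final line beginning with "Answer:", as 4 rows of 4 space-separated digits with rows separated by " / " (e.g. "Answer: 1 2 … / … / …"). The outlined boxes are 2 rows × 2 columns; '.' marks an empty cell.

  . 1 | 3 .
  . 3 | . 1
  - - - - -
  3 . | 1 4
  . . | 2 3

Step 1. [r1c1∈{2,4}] across row 1, 4 lands solely at r1c1 ⇒ r1c1=4.
Step 2. [r2c1∈{2}] r2c1's peers cover all but 2 ⇒ r2c1=2.
Step 3. [r1c4∈{2}] r1c4's peers cover all but 2, so r1c4=2.
Step 4. [r4c1∈{1}] r4c1's peers cover all but 1, so r4c1=1.
Step 5. [r3c2∈{2}] r3c2 is down to just 2 ⇒ r3c2=2.
Step 6. [r4c2∈{4}] r4c2's peers cover all but 4, so r4c2=4.
Step 7. [r2c3∈{4}] r2c3 has the single candidate 4 ⇒ r2c3=4.

Answer: 4 1 3 2 / 2 3 4 1 / 3 2 1 4 / 1 4 2 3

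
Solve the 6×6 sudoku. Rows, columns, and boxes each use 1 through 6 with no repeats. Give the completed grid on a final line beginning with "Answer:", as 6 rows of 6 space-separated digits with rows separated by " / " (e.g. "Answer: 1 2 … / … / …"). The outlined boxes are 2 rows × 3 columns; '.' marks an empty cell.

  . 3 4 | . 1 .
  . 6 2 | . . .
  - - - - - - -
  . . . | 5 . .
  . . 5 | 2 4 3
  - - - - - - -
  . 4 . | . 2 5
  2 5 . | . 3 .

Step 1. [r3c6∈{1,6}] box 4 places 1 nowhere but r3c6 ⇒ r3c6=1.
Step 2. [r4c1∈{1,6}] across row 4, 6 lands solely at r4c1 ⇒ r4c1=6.
Step 3. [r1c4∈{6}] nothing but 6 survives at r1c4 ⇒ r1c4=6.
Step 4. [r5c4∈{1}] r5c4 has the single candidate 1 ⇒ r5c4=1.
Step 5. [r6c6∈{4,6}] across col 6, 6 lands solely at r6c6 ⇒ r6c6=6.
Step 6. [r3c3∈{3}] only 3 remains possible at r3c3, so r3c3=3.
Step 7. [r1c1∈{5}] nothing but 5 survives at r1c1 ⇒ r1c1=5.
Step 8. [r2c6∈{4}] r2c6's peers cover all but 4. So r2c6=4.
Step 9. [r5c3∈{6}] r5c3 has the single candidate 6. So r5c3=6.
Step 10. [r5c1∈{3}] nothing but 3 survives at r5c1, so r5c1=3.
Step 11. [r2c5∈{5}] only 5 remains possible at r2c5, so r2c5=5.
Step 12. [r3c5∈{6}] nothing but 6 survives at r3c5. So r3c5=6.
Step 13. [r6c3∈{1}] r6c3 has the single candidate 1 ⇒ r6c3=1.
Step 14. [r3c1∈{4}] r3c1's peers cover all but 4. So r3c1=4.
Step 15. [r1c6∈{2}] r1c6's peers cover all but 2. So r1c6=2.
Step 16. [r3c2∈{2}] r3c2 has the single candidate 2 ⇒ r3c2=2.
Step 17. [r6c4∈{4}] nothing but 4 survives at r6c4, so r6c4=4.
Step 18. [r4c2∈{1}] only 1 remains possible at r4c2. So r4c2=1.
Step 19. [r2c1∈{1}] r2c1 is down to just 1, so r2c1=1.
Step 20. [r2c4∈{3}] r2c4 has the single candidate 3. So r2c4=3.

Answer: 5 3 4 6 1 2 / 1 6 2 3 5 4 / 4 2 3 5 6 1 / 6 1 5 2 4 3 / 3 4 6 1 2 5 / 2 5 1 4 3 6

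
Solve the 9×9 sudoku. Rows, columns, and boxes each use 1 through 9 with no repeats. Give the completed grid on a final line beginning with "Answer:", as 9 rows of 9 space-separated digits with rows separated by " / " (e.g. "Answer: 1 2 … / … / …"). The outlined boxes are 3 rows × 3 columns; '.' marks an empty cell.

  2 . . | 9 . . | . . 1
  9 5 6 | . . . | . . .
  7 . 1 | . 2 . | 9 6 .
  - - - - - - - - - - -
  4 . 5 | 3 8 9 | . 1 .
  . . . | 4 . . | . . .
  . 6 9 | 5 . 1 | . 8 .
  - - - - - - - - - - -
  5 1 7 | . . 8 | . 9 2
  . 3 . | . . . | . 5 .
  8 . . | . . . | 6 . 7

Step 1. [r5c6∈{2,6,7}] 2 has one home in box 5: r5c6 ⇒ r5c6=2.
Step 2. [r1c3∈{3,4,8}] box 1 places 3 nowhere but r1c3, so r1c3=3.
Step 3. [r8c5∈{1,4,6,7,9}] in row 8, 9 fits only at r8c5 ⇒ r8c5=9.
Step 4. [r6c7∈{2,3,4,7}] r6c7 is the only open cell in row 6 admitting 2 ⇒ r6c7=2.
Step 5. [r4c7∈{7}] r4c7's peers cover all but 7. So r4c7=7.
Step 6. [r5c8∈{3}] r5c8 is down to just 3 ⇒ r5c8=3.
Step 7. [r9c8∈{4}] r9c8 is down to just 4. So r9c8=4.
Step 8. [r7c5∈{3,4,6}] r7c5 is the only open cell in row 7 admitting 4 ⇒ r7c5=4.
Step 9. [r5c5∈{6,7}] r5c5 is the only open cell in box 5 admitting 6. So r5c5=6.
Step 10. [r1c6∈{4,5,6,7}] r1c6 is the only open cell in row 1 admitting 6. So r1c6=6.
Step 11. [r3c4∈{8}] r3c4 is down to just 8. So r3c4=8.
Step 12. [r3c2∈{4}] r3c2 is down to just 4 ⇒ r3c2=4.
Step 13. [r1c7∈{4,5,8}] r1c7 is the only open cell in row 1 admitting 4 ⇒ r1c7=4.
Step 14. [r1c5∈{5,7}] r1c5 is the only open cell in row 1 admitting 5. So r1c5=5.
Step 15. [r3c6∈{3}] r3c6's peers cover all but 3 ⇒ r3c6=3.
Step 16. [r9c3∈{2}] r9c3 is down to just 2. So r9c3=2.
Step 17. [r9c4∈{1}] only 1 remains possible at r9c4. So r9c4=1.
Step 18. [r2c4∈{7}] r2c4 is down to just 7. So r2c4=7.
Step 19. [r8c9∈{8}] r8c9 has the single candidate 8. So r8c9=8.
Step 20. [r8c4∈{2,6}] in row 8, 2 fits only at r8c4. So r8c4=2.
Step 21. [r2c9∈{3}] nothing but 3 survives at r2c9. So r2c9=3.
Step 22. [r3c9∈{5}] r3c9 is down to just 5, so r3c9=5.
Step 23. [r1c2∈{8}] nothing but 8 survives at r1c2, so r1c2=8.
Step 24. [r2c6∈{4}] only 4 remains possible at r2c6 ⇒ r2c6=4.
Step 25. [r1c8∈{7}] r1c8 is down to just 7, so r1c8=7.
Step 26. [r9c2∈{9}] r9c2 has the single candidate 9 ⇒ r9c2=9.
Step 27. [r5c9∈{9}] r5c9's peers cover all but 9 ⇒ r5c9=9.
Step 28. [r6c9∈{4}] r6c9 is down to just 4, so r6c9=4.
Step 29. [r4c9∈{6}] r4c9 has the single candidate 6 ⇒ r4c9=6.
Step 30. [r7c4∈{6}] r7c4 has the single candidate 6, so r7c4=6.
Step 31. [r9c5∈{3}] only 3 remains possible at r9c5, so r9c5=3.
Step 32. [r8c3∈{4}] r8c3 has the single candidate 4 ⇒ r8c3=4.
Step 33. [r8c1∈{6}] r8c1 is down to just 6 ⇒ r8c1=6.
Step 34. [r2c5∈{1}] r2c5's peers cover all but 1 ⇒ r2c5=1.
Step 35. [r9c6∈{5}] r9c6's peers cover all but 5. So r9c6=5.
Step 36. [r6c1∈{3}] only 3 remains possible at r6c1. So r6c1=3.
Step 37. [r5c7∈{5}] r5c7 is down to just 5, so r5c7=5.
Step 38. [r8c6∈{7}] r8c6's peers cover all but 7. So r8c6=7.
Step 39. [r2c8∈{2}] r2c8 is down to just 2 ⇒ r2c8=2.
Step 40. [r7c7∈{3}] r7c7 is down to just 3 ⇒ r7c7=3.
Step 41. [r8c7∈{1}] r8c7's peers cover all but 1. So r8c7=1.
Step 42. [r6c5∈{7}] r6c5 is down to just 7. So r6c5=7.
Step 43. [r5c3∈{8}] r5c3's peers cover all but 8. So r5c3=8.
Step 44. [r5c2∈{7}] r5c2 is down to just 7. So r5c2=7.
Step 45. [r5c1∈{1}] only 1 remains possible at r5c1, so r5c1=1.
Step 46. [r4c2∈{2}] nothing but 2 survives at r4c2, so r4c2=2.
Step 47. [r2c7∈{8}] only 8 remains possible at r2c7 ⇒ r2c7=8.

Answer: 2 8 3 9 5 6 4 7 1 / 9 5 6 7 1 4 8 2 3 / 7 4 1 8 2 3 9 6 5 / 4 2 5 3 8 9 7 1 6 / 1 7 8 4 6 2 5 3 9 / 3 6 9 5 7 1 2 8 4 / 5 1 7 6 4 8 3 9 2 / 6 3 4 2 9 7 1 5 8 / 8 9 2 1 3 5 6 4 7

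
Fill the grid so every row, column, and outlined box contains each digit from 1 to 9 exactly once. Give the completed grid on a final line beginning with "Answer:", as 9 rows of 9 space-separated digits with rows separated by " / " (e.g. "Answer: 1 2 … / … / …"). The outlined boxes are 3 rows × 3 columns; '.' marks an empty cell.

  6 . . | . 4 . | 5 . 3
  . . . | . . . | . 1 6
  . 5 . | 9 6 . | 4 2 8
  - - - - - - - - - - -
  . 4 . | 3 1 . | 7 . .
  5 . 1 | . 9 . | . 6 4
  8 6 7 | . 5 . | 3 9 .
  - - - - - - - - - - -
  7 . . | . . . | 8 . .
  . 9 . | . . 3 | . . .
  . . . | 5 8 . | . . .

Step 1. [r7c5∈{2}] r7c5's peers cover all but 2. So r7c5=2.
Step 2. [r3c6∈{1,7}] across row 3, 7 lands solely at r3c6. So r3c6=7.
Step 3. [r5c7∈{2}] r5c7's peers cover all but 2. So r5c7=2.
Step 4. [r8c3∈{2,4,5,6,8}] r8c3 is the only open cell in row 8 admitting 8, so r8c3=8.
Step 5. [r3c3∈{3}] r3c3's peers cover all but 3 ⇒ r3c3=3.
Step 6. [r9c1∈{1,2,3,4}] col 1 places 3 nowhere but r9c1, so r9c1=3.
Step 7. [r7c2∈{1}] nothing but 1 survives at r7c2 ⇒ r7c2=1.
Step 8. [r9c2∈{2}] only 2 remains possible at r9c2 ⇒ r9c2=2.
Step 9. [r8c1∈{4}] r8c1's peers cover all but 4. So r8c1=4.
Step 10. [r5c6∈{8}] only 8 remains possible at r5c6 ⇒ r5c6=8.
Step 11. [r1c3∈{2,9}] row 1 places 9 nowhere but r1c3, so r1c3=9.
Step 12. [r2c1∈{2}] only 2 remains possible at r2c1 ⇒ r2c1=2.
Step 13. [r4c9∈{5}] r4c9 is down to just 5, so r4c9=5.
Step 14. [r4c6∈{2,6}] r4c6 is the only open cell in row 4 admitting 6 ⇒ r4c6=6.
Step 15. [r1c8∈{7}] only 7 remains possible at r1c8 ⇒ r1c8=7.
Step 16. [r7c9∈{9}] r7c9's peers cover all but 9. So r7c9=9.
Step 17. [r7c6∈{4}] r7c6 is down to just 4. So r7c6=4.
Step 18. [r9c3∈{6}] r9c3 is down to just 6 ⇒ r9c3=6.
Step 19. [r9c7∈{1}] r9c7 has the single candidate 1, so r9c7=1.
Step 20. [r8c4∈{1,6,7}] row 8 places 1 nowhere but r8c4 ⇒ r8c4=1.
Step 21. [r2c4∈{8}] r2c4 is down to just 8. So r2c4=8.
Step 22. [r6c6∈{2}] nothing but 2 survives at r6c6. So r6c6=2.
Step 23. [r8c8∈{5}] r8c8 is down to just 5. So r8c8=5.
Step 24. [r8c5∈{7}] r8c5 is down to just 7, so r8c5=7.
Step 25. [r2c3∈{4}] only 4 remains possible at r2c3. So r2c3=4.
Step 26. [r7c8∈{3}] r7c8's peers cover all but 3 ⇒ r7c8=3.
Step 27. [r1c4∈{2}] only 2 remains possible at r1c4, so r1c4=2.
Step 28. [r6c4∈{4}] r6c4's peers cover all but 4. So r6c4=4.
Step 29. [r2c7∈{9}] r2c7 has the single candidate 9. So r2c7=9.
Step 30. [r2c5∈{3}] nothing but 3 survives at r2c5, so r2c5=3.
Step 31. [r9c9∈{7}] r9c9 has the single candidate 7 ⇒ r9c9=7.
Step 32. [r3c1∈{1}] r3c1 is down to just 1 ⇒ r3c1=1.
Step 33. [r2c6∈{5}] only 5 remains possible at r2c6 ⇒ r2c6=5.
Step 34. [r2c2∈{7}] only 7 remains possible at r2c2 ⇒ r2c2=7.
Step 35. [r9c6∈{9}] only 9 remains possible at r9c6 ⇒ r9c6=9.
Step 36. [r7c3∈{5}] r7c3 is down to just 5, so r7c3=5.
Step 37. [r6c9∈{1}] r6c9's peers cover all but 1 ⇒ r6c9=1.
Step 38. [r4c1∈{9}] r4c1's peers cover all but 9 ⇒ r4c1=9.
Step 39. [r8c9∈{2}] r8c9 has the single candidate 2 ⇒ r8c9=2.
Step 40. [r1c2∈{8}] r1c2 is down to just 8 ⇒ r1c2=8.
Step 41. [r5c2∈{3}] r5c2's peers cover all but 3, so r5c2=3.
Step 42. [r1c6∈{1}] only 1 remains possible at r1c6. So r1c6=1.
Step 43. [r4c3∈{2}] r4c3's peers cover all but 2, so r4c3=2.
Step 44. [r5c4∈{7}] r5c4 is down to just 7, so r5c4=7.
Step 45. [r4c8∈{8}] r4c8 has the single candidate 8, so r4c8=8.
Step 46. [r7c4∈{6}] nothing but 6 survives at r7c4, so r7c4=6.
Step 47. [r9c8∈{4}] only 4 remains possible at r9c8. So r9c8=4.
Step 48. [r8c7∈{6}] nothing but 6 survives at r8c7. So r8c7=6.

Answer: 6 8 9 2 4 1 5 7 3 / 2 7 4 8 3 5 9 1 6 / 1 5 3 9 6 7 4 2 8 / 9 4 2 3 1 6 7 8 5 / 5 3 1 7 9 8 2 6 4 / 8 6 7 4 5 2 3 9 1 / 7 1 5 6 2 4 8 3 9 / 4 9 8 1 7 3 6 5 2 / 3 2 6 5 8 9 1 4 7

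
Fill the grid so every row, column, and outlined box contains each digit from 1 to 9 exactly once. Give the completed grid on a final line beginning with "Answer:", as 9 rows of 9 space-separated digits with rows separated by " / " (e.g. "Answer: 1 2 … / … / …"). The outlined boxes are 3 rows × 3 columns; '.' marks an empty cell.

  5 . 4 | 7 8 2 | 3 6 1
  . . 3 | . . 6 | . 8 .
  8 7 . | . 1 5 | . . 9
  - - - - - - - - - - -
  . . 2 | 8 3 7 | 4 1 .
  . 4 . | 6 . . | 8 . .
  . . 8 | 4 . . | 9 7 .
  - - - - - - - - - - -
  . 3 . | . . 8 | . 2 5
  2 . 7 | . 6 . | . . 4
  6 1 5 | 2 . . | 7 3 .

Step 1. [r4c1∈{9}] r4c1 is down to just 9 ⇒ r4c1=9.
Step 2. [r2c4∈{9}] r2c4 is down to just 9 ⇒ r2c4=9.
Step 3. [r9c6∈{4,9}] col 6 places 4 nowhere but r9c6. So r9c6=4.
Step 4. [r5c3∈{1}] r5c3's peers cover all but 1 ⇒ r5c3=1.
Step 5. [r8c7∈{1}] r8c7 is down to just 1. So r8c7=1.
Step 6. [r9c5∈{9}] r9c5 has the single candidate 9. So r9c5=9.
Step 7. [r3c7∈{2}] only 2 remains possible at r3c7. So r3c7=2.
Step 8. [r4c9∈{6}] only 6 remains possible at r4c9. So r4c9=6.
Step 9. [r6c1∈{3}] nothing but 3 survives at r6c1 ⇒ r6c1=3.
Step 10. [r6c9∈{2}] r6c9's peers cover all but 2, so r6c9=2.
Step 11. [r6c5∈{5}] nothing but 5 survives at r6c5, so r6c5=5.
Step 12. [r8c8∈{9}] nothing but 9 survives at r8c8, so r8c8=9.
Step 13. [r8c4∈{3,5}] r8c4 is the only open cell in row 8 admitting 5, so r8c4=5.
Step 14. [r8c2∈{8}] r8c2's peers cover all but 8. So r8c2=8.
Step 15. [r5c9∈{3}] r5c9 has the single candidate 3, so r5c9=3.
Step 16. [r7c7∈{6}] r7c7 has the single candidate 6. So r7c7=6.
Step 17. [r7c4∈{1}] nothing but 1 survives at r7c4, so r7c4=1.
Step 18. [r5c5∈{2}] r5c5 has the single candidate 2 ⇒ r5c5=2.
Step 19. [r2c9∈{7}] r2c9 has the single candidate 7. So r2c9=7.
Step 20. [r7c1∈{4}] nothing but 4 survives at r7c1. So r7c1=4.
Step 21. [r6c2∈{6}] r6c2 has the single candidate 6, so r6c2=6.
Step 22. [r5c8∈{5}] r5c8 is down to just 5, so r5c8=5.
Step 23. [r5c6∈{9}] nothing but 9 survives at r5c6. So r5c6=9.
Step 24. [r2c7∈{5}] only 5 remains possible at r2c7. So r2c7=5.
Step 25. [r6c6∈{1}] nothing but 1 survives at r6c6. So r6c6=1.
Step 26. [r5c1∈{7}] nothing but 7 survives at r5c1, so r5c1=7.
Step 27. [r8c6∈{3}] r8c6's peers cover all but 3. So r8c6=3.
Step 28. [r4c2∈{5}] nothing but 5 survives at r4c2, so r4c2=5.
Step 29. [r7c5∈{7}] r7c5's peers cover all but 7 ⇒ r7c5=7.
Step 30. [r2c5∈{4}] r2c5 is down to just 4, so r2c5=4.
Step 31. [r3c4∈{3}] nothing but 3 survives at r3c4. So r3c4=3.
Step 32. [r7c3∈{9}] r7c3 has the single candidate 9, so r7c3=9.
Step 33. [r3c3∈{6}] r3c3 is down to just 6 ⇒ r3c3=6.
Step 34. [r2c2∈{2}] nothing but 2 survives at r2c2 ⇒ r2c2=2.
Step 35. [r9c9∈{8}] r9c9 is down to just 8, so r9c9=8.
Step 36. [r3c8∈{4}] r3c8 has the single candidate 4. So r3c8=4.
Step 37. [r2c1∈{1}] only 1 remains possible at r2c1, so r2c1=1.
Step 38. [r1c2∈{9}] nothing but 9 survives at r1c2. So r1c2=9.

Answer: 5 9 4 7 8 2 3 6 1 / 1 2 3 9 4 6 5 8 7 / 8 7 6 3 1 5 2 4 9 / 9 5 2 8 3 7 4 1 6 / 7 4 1 6 2 9 8 5 3 / 3 6 8 4 5 1 9 7 2 / 4 3 9 1 7 8 6 2 5 / 2 8 7 5 6 3 1 9 4 / 6 1 5 2 9 4 7 3 8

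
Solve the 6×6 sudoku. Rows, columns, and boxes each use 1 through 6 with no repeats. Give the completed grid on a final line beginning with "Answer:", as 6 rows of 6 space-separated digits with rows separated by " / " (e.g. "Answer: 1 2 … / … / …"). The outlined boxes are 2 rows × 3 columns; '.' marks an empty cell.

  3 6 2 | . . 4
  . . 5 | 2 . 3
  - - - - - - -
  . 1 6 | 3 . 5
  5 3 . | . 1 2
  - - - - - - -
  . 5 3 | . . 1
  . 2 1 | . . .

Step 1. [r6c6∈{6}] r6c6 is down to just 6, so r6c6=6.
Step 2. [r5c4∈{4}] r5c4's peers cover all but 4, so r5c4=4.
Step 3. [r6c4∈{5}] nothing but 5 survives at r6c4, so r6c4=5.
Step 4. [r6c1∈{4}] r6c1 has the single candidate 4 ⇒ r6c1=4.
Step 5. [r4c3∈{4}] r4c3 has the single candidate 4. So r4c3=4.
Step 6. [r1c5∈{5}] r1c5's peers cover all but 5. So r1c5=5.
Step 7. [r2c1∈{1}] r2c1's peers cover all but 1 ⇒ r2c1=1.
Step 8. [r5c1∈{6}] nothing but 6 survives at r5c1, so r5c1=6.
Step 9. [r4c4∈{6}] r4c4's peers cover all but 6 ⇒ r4c4=6.
Step 10. [r1c4∈{1}] r1c4 has the single candidate 1, so r1c4=1.
Step 11. [r3c1∈{2}] r3c1 is down to just 2, so r3c1=2.
Step 12. [r6c5∈{3}] r6c5 has the single candidate 3 ⇒ r6c5=3.
Step 13. [r5c5∈{2}] only 2 remains possible at r5c5 ⇒ r5c5=2.
Step 14. [r2c5∈{6}] r2c5 has the single candidate 6. So r2c5=6.
Step 15. [r2c2∈{4}] r2c2's peers cover all but 4 ⇒ r2c2=4.
Step 16. [r3c5∈{4}] nothing but 4 survives at r3c5. So r3c5=4.

Answer: 3 6 2 1 5 4 / 1 4 5 2 6 3 / 2 1 6 3 4 5 / 5 3 4 6 1 2 / 6 5 3 4 2 1 / 4 2 1 5 3 6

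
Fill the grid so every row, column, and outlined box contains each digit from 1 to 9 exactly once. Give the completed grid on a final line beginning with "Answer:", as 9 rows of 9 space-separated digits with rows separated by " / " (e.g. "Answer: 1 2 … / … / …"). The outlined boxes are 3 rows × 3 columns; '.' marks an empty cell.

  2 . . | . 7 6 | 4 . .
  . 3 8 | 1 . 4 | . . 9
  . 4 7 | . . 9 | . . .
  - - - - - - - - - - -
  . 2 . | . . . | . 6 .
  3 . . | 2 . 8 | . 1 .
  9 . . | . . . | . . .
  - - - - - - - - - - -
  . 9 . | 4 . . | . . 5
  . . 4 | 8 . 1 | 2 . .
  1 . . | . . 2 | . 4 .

Step 1. [r3c5∈{2,3,5,8}] r3c5 is the only open cell in col 5 admitting 8 ⇒ r3c5=8.
Step 2. [r4c1∈{4,5,7,8}] r4c1 is the only open cell in col 1 admitting 4, so r4c1=4.
Step 3. [r6c2∈{1,5,6,7,8}] 8 has one home in box 4: r6c2, so r6c2=8.
Step 4. [r5c2∈{5,6,7}] in box 4, 7 fits only at r5c2. So r5c2=7.
Step 5. [r7c7∈{1,3,6,7,8}] in row 7, 1 fits only at r7c7. So r7c7=1.
Step 6. [r3c9∈{1,2,3,6}] in row 3, 1 fits only at r3c9 ⇒ r3c9=1.
Step 7. [r8c8∈{3,7,9}] r8c8 is the only open cell in col 8 admitting 9, so r8c8=9.
Step 8. [r6c9∈{2,3,4,7}] col 9 places 2 nowhere but r6c9. So r6c9=2.
Step 9. [r6c5∈{1,3,4,5,6}] row 6 places 4 nowhere but r6c5. So r6c5=4.
Step 10. [r4c5∈{1,3,5,9}] across col 5, 1 lands solely at r4c5 ⇒ r4c5=1.
Step 11. [r4c3∈{5}] only 5 remains possible at r4c3, so r4c3=5.
Step 12. [r6c6∈{3,5,7}] col 6 places 5 nowhere but r6c6, so r6c6=5.
Step 13. [r5c3∈{6}] r5c3 is down to just 6, so r5c3=6.
Step 14. [r9c3∈{3}] only 3 remains possible at r9c3 ⇒ r9c3=3.
Step 15. [r5c7∈{5,9}] 5 has one home in row 5: r5c7 ⇒ r5c7=5.
Step 16. [r4c7∈{3,7,8,9}] across col 7, 9 lands solely at r4c7. So r4c7=9.
Step 17. [r9c7∈{6,7,8}] across col 7, 8 lands solely at r9c7. So r9c7=8.
Step 18. [r9c4∈{5,6,7,9}] across col 4, 9 lands solely at r9c4. So r9c4=9.
Step 19. [r9c9∈{6,7}] row 9 places 7 nowhere but r9c9, so r9c9=7.
Step 20. [r7c8∈{3}] nothing but 3 survives at r7c8. So r7c8=3.
Step 21. [r4c6∈{3,7}] 3 has one home in col 6: r4c6. So r4c6=3.
Step 22. [r8c9∈{6}] r8c9's peers cover all but 6, so r8c9=6.
Step 23. [r8c2∈{5}] r8c2's peers cover all but 5. So r8c2=5.
Step 24. [r6c8∈{7}] r6c8's peers cover all but 7, so r6c8=7.
Step 25. [r1c9∈{3,8}] in col 9, 3 fits only at r1c9 ⇒ r1c9=3.
Step 26. [r1c4∈{5}] r1c4 has the single candidate 5. So r1c4=5.
Step 27. [r7c1∈{6,7,8}] across row 7, 8 lands solely at r7c1. So r7c1=8.
Step 28. [r3c8∈{2,5}] 2 has one home in row 3: r3c8. So r3c8=2.
Step 29. [r3c7∈{6}] r3c7's peers cover all but 6 ⇒ r3c7=6.
Step 30. [r2c8∈{5}] r2c8 has the single candidate 5. So r2c8=5.
Step 31. [r1c3∈{1,9}] 9 has one home in row 1: r1c3 ⇒ r1c3=9.
Step 32. [r9c2∈{6}] r9c2 is down to just 6, so r9c2=6.
Step 33. [r9c5∈{5}] only 5 remains possible at r9c5, so r9c5=5.
Step 34. [r6c4∈{6}] only 6 remains possible at r6c4 ⇒ r6c4=6.
Step 35. [r8c5∈{3}] r8c5 is down to just 3 ⇒ r8c5=3.
Step 36. [r5c9∈{4}] r5c9 has the single candidate 4, so r5c9=4.
Step 37. [r8c1∈{7}] r8c1's peers cover all but 7. So r8c1=7.
Step 38. [r7c5∈{6}] nothing but 6 survives at r7c5. So r7c5=6.
Step 39. [r1c2∈{1}] r1c2 has the single candidate 1 ⇒ r1c2=1.
Step 40. [r2c7∈{7}] r2c7's peers cover all but 7, so r2c7=7.
Step 41. [r6c7∈{3}] r6c7's peers cover all but 3. So r6c7=3.
Step 42. [r2c1∈{6}] only 6 remains possible at r2c1, so r2c1=6.
Step 43. [r7c6∈{7}] r7c6 is down to just 7, so r7c6=7.
Step 44. [r6c3∈{1}] only 1 remains possible at r6c3 ⇒ r6c3=1.
Step 45. [r7c3∈{2}] nothing but 2 survives at r7c3 ⇒ r7c3=2.
Step 46. [r4c4∈{7}] nothing but 7 survives at r4c4 ⇒ r4c4=7.
Step 47. [r5c5∈{9}] r5c5's peers cover all but 9. So r5c5=9.
Step 48. [r2c5∈{2}] r2c5 has the single candidate 2 ⇒ r2c5=2.
Step 49. [r1c8∈{8}] r1c8 is down to just 8, so r1c8=8.
Step 50. [r4c9∈{8}] nothing but 8 survives at r4c9, so r4c9=8.
Step 51. [r3c4∈{3}] r3c4 has the single candidate 3, so r3c4=3.
Step 52. [r3c1∈{5}] only 5 remains possible at r3c1. So r3c1=5.

Answer: 2 1 9 5 7 6 4 8 3 / 6 3 8 1 2 4 7 5 9 / 5 4 7 3 8 9 6 2 1 / 4 2 5 7 1 3 9 6 8 / 3 7 6 2 9 8 5 1 4 / 9 8 1 6 4 5 3 7 2 / 8 9 2 4 6 7 1 3 5 / 7 5 4 8 3 1 2 9 6 / 1 6 3 9 5 2 8 4 7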